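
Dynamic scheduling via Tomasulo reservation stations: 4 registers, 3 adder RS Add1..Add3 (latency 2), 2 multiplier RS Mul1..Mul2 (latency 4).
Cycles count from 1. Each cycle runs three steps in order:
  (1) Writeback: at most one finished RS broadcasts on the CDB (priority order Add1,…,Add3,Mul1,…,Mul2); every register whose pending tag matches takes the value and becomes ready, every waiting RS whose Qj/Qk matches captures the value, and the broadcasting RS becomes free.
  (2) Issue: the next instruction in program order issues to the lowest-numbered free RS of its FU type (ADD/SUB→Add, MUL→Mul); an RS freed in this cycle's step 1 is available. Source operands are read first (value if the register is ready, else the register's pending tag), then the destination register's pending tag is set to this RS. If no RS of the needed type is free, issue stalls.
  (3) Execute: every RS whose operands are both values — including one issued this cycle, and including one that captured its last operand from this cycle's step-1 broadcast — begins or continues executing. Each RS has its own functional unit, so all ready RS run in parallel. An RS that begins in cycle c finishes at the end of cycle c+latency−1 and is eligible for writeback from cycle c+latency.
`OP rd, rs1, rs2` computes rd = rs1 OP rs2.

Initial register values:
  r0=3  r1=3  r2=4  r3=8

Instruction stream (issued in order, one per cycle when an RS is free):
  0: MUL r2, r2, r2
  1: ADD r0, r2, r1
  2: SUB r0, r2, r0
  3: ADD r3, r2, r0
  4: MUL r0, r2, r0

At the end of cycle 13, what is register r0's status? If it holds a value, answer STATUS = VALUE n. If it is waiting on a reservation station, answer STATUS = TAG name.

STATUS = VALUE -48

c1: issue MUL r2<-Mul1 | r0:3,r1:3,r2:Mul1,r3:8
c2: issue ADD r0<-Add1 | r0:Add1,r1:3,r2:Mul1,r3:8
c3: issue SUB r0<-Add2 | r0:Add2,r1:3,r2:Mul1,r3:8
c4: issue ADD r3<-Add3 | r0:Add2,r1:3,r2:Mul1,r3:Add3
c5: CDB Mul1=16; issue MUL r0<-Mul1 | r0:Mul1,r1:3,r2:16,r3:Add3
c6: - | r0:Mul1,r1:3,r2:16,r3:Add3
c7: CDB Add1=19 | r0:Mul1,r1:3,r2:16,r3:Add3
c8: - | r0:Mul1,r1:3,r2:16,r3:Add3
c9: CDB Add2=-3 | r0:Mul1,r1:3,r2:16,r3:Add3
c10: - | r0:Mul1,r1:3,r2:16,r3:Add3
c11: CDB Add3=13 | r0:Mul1,r1:3,r2:16,r3:13
c12: - | r0:Mul1,r1:3,r2:16,r3:13
c13: CDB Mul1=-48 | r0:-48,r1:3,r2:16,r3:13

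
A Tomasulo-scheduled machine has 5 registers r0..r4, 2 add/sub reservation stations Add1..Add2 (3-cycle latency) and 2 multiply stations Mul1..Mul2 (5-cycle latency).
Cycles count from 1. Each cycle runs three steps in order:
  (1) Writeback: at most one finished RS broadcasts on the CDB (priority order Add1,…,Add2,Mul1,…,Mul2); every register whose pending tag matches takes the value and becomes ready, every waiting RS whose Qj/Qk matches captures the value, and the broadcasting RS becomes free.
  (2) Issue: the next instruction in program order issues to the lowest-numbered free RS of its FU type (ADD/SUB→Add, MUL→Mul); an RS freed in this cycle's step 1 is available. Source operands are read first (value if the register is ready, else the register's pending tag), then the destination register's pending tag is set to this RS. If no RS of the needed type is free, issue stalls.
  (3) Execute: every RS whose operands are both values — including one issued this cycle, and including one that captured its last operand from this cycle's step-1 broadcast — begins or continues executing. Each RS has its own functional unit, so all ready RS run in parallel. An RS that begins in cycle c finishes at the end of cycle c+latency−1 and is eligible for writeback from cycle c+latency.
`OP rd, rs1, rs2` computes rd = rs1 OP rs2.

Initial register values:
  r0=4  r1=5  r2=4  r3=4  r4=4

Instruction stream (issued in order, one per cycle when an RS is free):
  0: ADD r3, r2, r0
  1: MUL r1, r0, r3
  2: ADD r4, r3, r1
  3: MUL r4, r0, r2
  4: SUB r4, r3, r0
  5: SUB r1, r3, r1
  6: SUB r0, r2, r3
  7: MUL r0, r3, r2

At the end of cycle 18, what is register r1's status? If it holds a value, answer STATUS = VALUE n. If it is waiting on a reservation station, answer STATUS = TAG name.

cycle 1: issue ADD r3<-Add1 // r0:4,r1:5,r2:4,r3:Add1,r4:4
cycle 2: issue MUL r1<-Mul1 // r0:4,r1:Mul1,r2:4,r3:Add1,r4:4
cycle 3: issue ADD r4<-Add2 // r0:4,r1:Mul1,r2:4,r3:Add1,r4:Add2
cycle 4: CDB Add1=8; issue MUL r4<-Mul2 // r0:4,r1:Mul1,r2:4,r3:8,r4:Mul2
cycle 5: issue SUB r4<-Add1 // r0:4,r1:Mul1,r2:4,r3:8,r4:Add1
cycle 6: stall // r0:4,r1:Mul1,r2:4,r3:8,r4:Add1
cycle 7: stall // r0:4,r1:Mul1,r2:4,r3:8,r4:Add1
cycle 8: CDB Add1=4; issue SUB r1<-Add1 // r0:4,r1:Add1,r2:4,r3:8,r4:4
cycle 9: CDB Mul1=32; stall // r0:4,r1:Add1,r2:4,r3:8,r4:4
cycle 10: CDB Mul2=16; stall // r0:4,r1:Add1,r2:4,r3:8,r4:4
cycle 11: stall // r0:4,r1:Add1,r2:4,r3:8,r4:4
cycle 12: CDB Add1=-24; issue SUB r0<-Add1 // r0:Add1,r1:-24,r2:4,r3:8,r4:4
cycle 13: CDB Add2=40; issue MUL r0<-Mul1 // r0:Mul1,r1:-24,r2:4,r3:8,r4:4
cycle 14: - // r0:Mul1,r1:-24,r2:4,r3:8,r4:4
cycle 15: CDB Add1=-4 // r0:Mul1,r1:-24,r2:4,r3:8,r4:4
cycle 16: - // r0:Mul1,r1:-24,r2:4,r3:8,r4:4
cycle 17: - // r0:Mul1,r1:-24,r2:4,r3:8,r4:4
cycle 18: CDB Mul1=32 // r0:32,r1:-24,r2:4,r3:8,r4:4

STATUS = VALUE -24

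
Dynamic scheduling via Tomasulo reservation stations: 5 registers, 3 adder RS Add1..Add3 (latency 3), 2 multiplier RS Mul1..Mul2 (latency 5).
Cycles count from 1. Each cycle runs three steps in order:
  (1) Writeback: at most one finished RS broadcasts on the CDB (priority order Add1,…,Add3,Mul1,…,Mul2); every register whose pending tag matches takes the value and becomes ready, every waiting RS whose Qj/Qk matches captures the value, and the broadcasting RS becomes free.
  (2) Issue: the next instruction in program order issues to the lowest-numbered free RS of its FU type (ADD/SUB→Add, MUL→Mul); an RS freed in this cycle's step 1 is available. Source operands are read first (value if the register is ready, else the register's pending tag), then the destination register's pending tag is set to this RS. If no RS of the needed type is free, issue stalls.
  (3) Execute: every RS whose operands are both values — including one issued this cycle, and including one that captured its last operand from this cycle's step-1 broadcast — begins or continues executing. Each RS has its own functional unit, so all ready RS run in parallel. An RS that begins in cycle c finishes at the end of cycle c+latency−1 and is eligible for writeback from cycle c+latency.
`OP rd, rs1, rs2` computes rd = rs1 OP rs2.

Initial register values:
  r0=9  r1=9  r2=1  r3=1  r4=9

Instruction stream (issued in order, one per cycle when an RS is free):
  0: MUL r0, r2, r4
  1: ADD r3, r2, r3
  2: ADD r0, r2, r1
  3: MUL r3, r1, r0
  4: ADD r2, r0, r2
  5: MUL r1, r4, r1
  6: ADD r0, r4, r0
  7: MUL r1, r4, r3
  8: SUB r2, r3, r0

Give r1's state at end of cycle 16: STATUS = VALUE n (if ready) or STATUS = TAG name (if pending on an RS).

c1: issue MUL r0<-Mul1 | r0:Mul1,r1:9,r2:1,r3:1,r4:9
c2: issue ADD r3<-Add1 | r0:Mul1,r1:9,r2:1,r3:Add1,r4:9
c3: issue ADD r0<-Add2 | r0:Add2,r1:9,r2:1,r3:Add1,r4:9
c4: issue MUL r3<-Mul2 | r0:Add2,r1:9,r2:1,r3:Mul2,r4:9
c5: CDB Add1=2; issue ADD r2<-Add1 | r0:Add2,r1:9,r2:Add1,r3:Mul2,r4:9
c6: CDB Add2=10; stall | r0:10,r1:9,r2:Add1,r3:Mul2,r4:9
c7: CDB Mul1=9; issue MUL r1<-Mul1 | r0:10,r1:Mul1,r2:Add1,r3:Mul2,r4:9
c8: issue ADD r0<-Add2 | r0:Add2,r1:Mul1,r2:Add1,r3:Mul2,r4:9
c9: CDB Add1=11; stall | r0:Add2,r1:Mul1,r2:11,r3:Mul2,r4:9
c10: stall | r0:Add2,r1:Mul1,r2:11,r3:Mul2,r4:9
c11: CDB Add2=19; stall | r0:19,r1:Mul1,r2:11,r3:Mul2,r4:9
c12: CDB Mul1=81; issue MUL r1<-Mul1 | r0:19,r1:Mul1,r2:11,r3:Mul2,r4:9
c13: CDB Mul2=90; issue SUB r2<-Add1 | r0:19,r1:Mul1,r2:Add1,r3:90,r4:9
c14: - | r0:19,r1:Mul1,r2:Add1,r3:90,r4:9
c15: - | r0:19,r1:Mul1,r2:Add1,r3:90,r4:9
c16: CDB Add1=71 | r0:19,r1:Mul1,r2:71,r3:90,r4:9

STATUS = TAG Mul1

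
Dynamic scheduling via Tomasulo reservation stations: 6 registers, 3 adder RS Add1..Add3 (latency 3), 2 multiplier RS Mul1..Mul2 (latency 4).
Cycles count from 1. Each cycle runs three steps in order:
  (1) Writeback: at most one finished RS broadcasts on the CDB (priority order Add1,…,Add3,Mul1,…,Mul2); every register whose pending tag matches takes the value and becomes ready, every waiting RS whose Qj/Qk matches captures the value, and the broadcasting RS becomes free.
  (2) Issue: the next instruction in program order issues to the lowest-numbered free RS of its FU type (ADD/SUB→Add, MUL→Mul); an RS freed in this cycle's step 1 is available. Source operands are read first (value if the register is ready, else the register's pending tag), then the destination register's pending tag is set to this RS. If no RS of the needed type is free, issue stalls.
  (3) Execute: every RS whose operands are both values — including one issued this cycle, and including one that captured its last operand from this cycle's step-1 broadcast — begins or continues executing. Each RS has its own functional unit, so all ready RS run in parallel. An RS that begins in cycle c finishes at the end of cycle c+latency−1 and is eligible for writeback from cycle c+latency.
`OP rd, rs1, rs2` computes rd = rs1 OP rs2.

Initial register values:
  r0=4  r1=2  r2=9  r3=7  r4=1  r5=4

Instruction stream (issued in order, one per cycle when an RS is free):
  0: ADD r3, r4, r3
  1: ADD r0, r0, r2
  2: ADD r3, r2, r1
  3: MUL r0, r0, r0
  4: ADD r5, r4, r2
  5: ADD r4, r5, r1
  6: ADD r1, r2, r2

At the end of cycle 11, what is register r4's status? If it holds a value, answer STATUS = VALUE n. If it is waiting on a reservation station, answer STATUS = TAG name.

c1: issue ADD r3<-Add1 | r0:4,r1:2,r2:9,r3:Add1,r4:1,r5:4
c2: issue ADD r0<-Add2 | r0:Add2,r1:2,r2:9,r3:Add1,r4:1,r5:4
c3: issue ADD r3<-Add3 | r0:Add2,r1:2,r2:9,r3:Add3,r4:1,r5:4
c4: CDB Add1=8; issue MUL r0<-Mul1 | r0:Mul1,r1:2,r2:9,r3:Add3,r4:1,r5:4
c5: CDB Add2=13; issue ADD r5<-Add1 | r0:Mul1,r1:2,r2:9,r3:Add3,r4:1,r5:Add1
c6: CDB Add3=11; issue ADD r4<-Add2 | r0:Mul1,r1:2,r2:9,r3:11,r4:Add2,r5:Add1
c7: issue ADD r1<-Add3 | r0:Mul1,r1:Add3,r2:9,r3:11,r4:Add2,r5:Add1
c8: CDB Add1=10 | r0:Mul1,r1:Add3,r2:9,r3:11,r4:Add2,r5:10
c9: CDB Mul1=169 | r0:169,r1:Add3,r2:9,r3:11,r4:Add2,r5:10
c10: CDB Add3=18 | r0:169,r1:18,r2:9,r3:11,r4:Add2,r5:10
c11: CDB Add2=12 | r0:169,r1:18,r2:9,r3:11,r4:12,r5:10

STATUS = VALUE 12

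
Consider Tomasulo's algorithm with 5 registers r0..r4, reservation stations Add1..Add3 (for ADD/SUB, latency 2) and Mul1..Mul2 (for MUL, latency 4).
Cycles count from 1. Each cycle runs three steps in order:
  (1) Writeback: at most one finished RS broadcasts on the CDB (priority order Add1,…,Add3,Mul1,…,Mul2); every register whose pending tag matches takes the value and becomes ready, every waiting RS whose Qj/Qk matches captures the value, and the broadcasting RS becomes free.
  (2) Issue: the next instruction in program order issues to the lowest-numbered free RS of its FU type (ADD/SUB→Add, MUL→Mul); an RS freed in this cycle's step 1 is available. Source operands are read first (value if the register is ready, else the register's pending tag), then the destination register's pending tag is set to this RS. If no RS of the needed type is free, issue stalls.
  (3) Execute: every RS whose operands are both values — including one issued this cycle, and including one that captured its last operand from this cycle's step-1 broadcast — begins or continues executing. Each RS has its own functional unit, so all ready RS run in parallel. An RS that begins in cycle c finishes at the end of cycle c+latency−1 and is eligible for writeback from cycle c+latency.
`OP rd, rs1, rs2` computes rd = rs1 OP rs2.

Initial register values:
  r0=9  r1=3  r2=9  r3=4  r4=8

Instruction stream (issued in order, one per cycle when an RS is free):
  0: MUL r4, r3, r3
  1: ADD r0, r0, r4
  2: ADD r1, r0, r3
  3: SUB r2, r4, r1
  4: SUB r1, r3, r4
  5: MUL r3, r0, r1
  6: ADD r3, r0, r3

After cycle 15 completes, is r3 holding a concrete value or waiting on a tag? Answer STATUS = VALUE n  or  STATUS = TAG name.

c1: issue MUL r4<-Mul1 | r0:9,r1:3,r2:9,r3:4,r4:Mul1
c2: issue ADD r0<-Add1 | r0:Add1,r1:3,r2:9,r3:4,r4:Mul1
c3: issue ADD r1<-Add2 | r0:Add1,r1:Add2,r2:9,r3:4,r4:Mul1
c4: issue SUB r2<-Add3 | r0:Add1,r1:Add2,r2:Add3,r3:4,r4:Mul1
c5: CDB Mul1=16; stall | r0:Add1,r1:Add2,r2:Add3,r3:4,r4:16
c6: stall | r0:Add1,r1:Add2,r2:Add3,r3:4,r4:16
c7: CDB Add1=25; issue SUB r1<-Add1 | r0:25,r1:Add1,r2:Add3,r3:4,r4:16
c8: issue MUL r3<-Mul1 | r0:25,r1:Add1,r2:Add3,r3:Mul1,r4:16
c9: CDB Add1=-12; issue ADD r3<-Add1 | r0:25,r1:-12,r2:Add3,r3:Add1,r4:16
c10: CDB Add2=29 | r0:25,r1:-12,r2:Add3,r3:Add1,r4:16
c11: - | r0:25,r1:-12,r2:Add3,r3:Add1,r4:16
c12: CDB Add3=-13 | r0:25,r1:-12,r2:-13,r3:Add1,r4:16
c13: CDB Mul1=-300 | r0:25,r1:-12,r2:-13,r3:Add1,r4:16
c14: - | r0:25,r1:-12,r2:-13,r3:Add1,r4:16
c15: CDB Add1=-275 | r0:25,r1:-12,r2:-13,r3:-275,r4:16

STATUS = VALUE -275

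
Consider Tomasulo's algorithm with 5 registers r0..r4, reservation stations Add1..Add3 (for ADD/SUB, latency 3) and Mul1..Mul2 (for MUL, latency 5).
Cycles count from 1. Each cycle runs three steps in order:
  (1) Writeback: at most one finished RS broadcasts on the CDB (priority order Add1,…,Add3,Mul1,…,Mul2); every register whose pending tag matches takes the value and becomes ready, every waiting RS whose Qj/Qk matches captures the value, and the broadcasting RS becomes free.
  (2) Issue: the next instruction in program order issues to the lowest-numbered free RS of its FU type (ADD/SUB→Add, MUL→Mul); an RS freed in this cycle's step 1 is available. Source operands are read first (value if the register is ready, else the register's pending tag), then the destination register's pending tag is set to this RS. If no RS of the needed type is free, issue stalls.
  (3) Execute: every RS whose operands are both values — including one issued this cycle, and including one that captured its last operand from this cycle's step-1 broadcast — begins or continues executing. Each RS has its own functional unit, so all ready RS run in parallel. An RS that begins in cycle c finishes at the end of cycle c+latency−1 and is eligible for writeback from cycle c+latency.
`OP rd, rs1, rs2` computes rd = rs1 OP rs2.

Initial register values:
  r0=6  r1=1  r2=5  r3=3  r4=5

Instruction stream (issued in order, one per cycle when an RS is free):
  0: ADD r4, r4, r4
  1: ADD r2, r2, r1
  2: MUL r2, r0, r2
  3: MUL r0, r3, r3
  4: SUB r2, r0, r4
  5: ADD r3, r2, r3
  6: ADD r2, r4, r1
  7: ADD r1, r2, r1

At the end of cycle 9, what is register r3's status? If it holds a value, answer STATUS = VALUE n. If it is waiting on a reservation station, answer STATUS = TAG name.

cycle 1: issue ADD r4<-Add1 // r0:6,r1:1,r2:5,r3:3,r4:Add1
cycle 2: issue ADD r2<-Add2 // r0:6,r1:1,r2:Add2,r3:3,r4:Add1
cycle 3: issue MUL r2<-Mul1 // r0:6,r1:1,r2:Mul1,r3:3,r4:Add1
cycle 4: CDB Add1=10; issue MUL r0<-Mul2 // r0:Mul2,r1:1,r2:Mul1,r3:3,r4:10
cycle 5: CDB Add2=6; issue SUB r2<-Add1 // r0:Mul2,r1:1,r2:Add1,r3:3,r4:10
cycle 6: issue ADD r3<-Add2 // r0:Mul2,r1:1,r2:Add1,r3:Add2,r4:10
cycle 7: issue ADD r2<-Add3 // r0:Mul2,r1:1,r2:Add3,r3:Add2,r4:10
cycle 8: stall // r0:Mul2,r1:1,r2:Add3,r3:Add2,r4:10
cycle 9: CDB Mul2=9; stall // r0:9,r1:1,r2:Add3,r3:Add2,r4:10

STATUS = TAG Add2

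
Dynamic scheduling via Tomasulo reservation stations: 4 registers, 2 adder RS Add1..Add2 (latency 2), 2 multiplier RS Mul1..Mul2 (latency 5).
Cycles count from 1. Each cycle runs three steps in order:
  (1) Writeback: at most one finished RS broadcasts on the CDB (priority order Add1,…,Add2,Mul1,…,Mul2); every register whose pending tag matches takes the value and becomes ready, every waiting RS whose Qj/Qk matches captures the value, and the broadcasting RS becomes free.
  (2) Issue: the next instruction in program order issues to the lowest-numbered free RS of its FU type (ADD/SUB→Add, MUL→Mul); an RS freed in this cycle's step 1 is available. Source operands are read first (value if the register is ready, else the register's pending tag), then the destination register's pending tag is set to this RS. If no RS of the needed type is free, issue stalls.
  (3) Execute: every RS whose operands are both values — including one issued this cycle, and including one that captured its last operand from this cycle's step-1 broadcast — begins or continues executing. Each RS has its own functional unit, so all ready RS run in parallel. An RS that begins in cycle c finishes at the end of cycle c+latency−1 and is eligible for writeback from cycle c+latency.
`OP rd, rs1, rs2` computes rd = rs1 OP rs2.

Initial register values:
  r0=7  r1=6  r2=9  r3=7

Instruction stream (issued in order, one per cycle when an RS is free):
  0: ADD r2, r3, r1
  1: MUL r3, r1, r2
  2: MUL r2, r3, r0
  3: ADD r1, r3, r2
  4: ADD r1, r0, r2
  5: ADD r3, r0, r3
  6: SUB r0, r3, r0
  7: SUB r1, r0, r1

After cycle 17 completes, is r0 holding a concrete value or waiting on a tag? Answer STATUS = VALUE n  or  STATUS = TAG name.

c1: issue ADD r2<-Add1 | r0:7,r1:6,r2:Add1,r3:7
c2: issue MUL r3<-Mul1 | r0:7,r1:6,r2:Add1,r3:Mul1
c3: CDB Add1=13; issue MUL r2<-Mul2 | r0:7,r1:6,r2:Mul2,r3:Mul1
c4: issue ADD r1<-Add1 | r0:7,r1:Add1,r2:Mul2,r3:Mul1
c5: issue ADD r1<-Add2 | r0:7,r1:Add2,r2:Mul2,r3:Mul1
c6: stall | r0:7,r1:Add2,r2:Mul2,r3:Mul1
c7: stall | r0:7,r1:Add2,r2:Mul2,r3:Mul1
c8: CDB Mul1=78; stall | r0:7,r1:Add2,r2:Mul2,r3:78
c9: stall | r0:7,r1:Add2,r2:Mul2,r3:78
c10: stall | r0:7,r1:Add2,r2:Mul2,r3:78
c11: stall | r0:7,r1:Add2,r2:Mul2,r3:78
c12: stall | r0:7,r1:Add2,r2:Mul2,r3:78
c13: CDB Mul2=546; stall | r0:7,r1:Add2,r2:546,r3:78
c14: stall | r0:7,r1:Add2,r2:546,r3:78
c15: CDB Add1=624; issue ADD r3<-Add1 | r0:7,r1:Add2,r2:546,r3:Add1
c16: CDB Add2=553; issue SUB r0<-Add2 | r0:Add2,r1:553,r2:546,r3:Add1
c17: CDB Add1=85; issue SUB r1<-Add1 | r0:Add2,r1:Add1,r2:546,r3:85

STATUS = TAG Add2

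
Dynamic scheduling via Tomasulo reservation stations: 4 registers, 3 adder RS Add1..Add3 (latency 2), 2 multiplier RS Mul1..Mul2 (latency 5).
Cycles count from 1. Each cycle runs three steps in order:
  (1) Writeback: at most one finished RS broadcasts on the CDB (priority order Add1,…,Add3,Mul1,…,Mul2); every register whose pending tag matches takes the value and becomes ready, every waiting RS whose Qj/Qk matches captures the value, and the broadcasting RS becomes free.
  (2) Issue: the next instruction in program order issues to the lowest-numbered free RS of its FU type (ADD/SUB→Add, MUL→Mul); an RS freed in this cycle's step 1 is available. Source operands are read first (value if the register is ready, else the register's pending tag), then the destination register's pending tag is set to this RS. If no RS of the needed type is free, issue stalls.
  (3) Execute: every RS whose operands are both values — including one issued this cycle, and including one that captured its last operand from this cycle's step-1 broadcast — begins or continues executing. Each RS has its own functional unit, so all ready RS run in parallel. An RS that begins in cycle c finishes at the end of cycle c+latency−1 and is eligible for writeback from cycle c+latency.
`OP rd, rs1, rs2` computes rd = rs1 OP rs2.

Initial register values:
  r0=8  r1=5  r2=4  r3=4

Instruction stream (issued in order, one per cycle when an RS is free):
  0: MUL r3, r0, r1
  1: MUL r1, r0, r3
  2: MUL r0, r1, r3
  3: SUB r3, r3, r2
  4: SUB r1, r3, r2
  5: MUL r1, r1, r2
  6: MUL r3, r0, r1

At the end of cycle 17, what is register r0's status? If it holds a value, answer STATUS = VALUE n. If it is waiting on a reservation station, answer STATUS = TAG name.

STATUS = VALUE 12800

c1: issue MUL r3<-Mul1 | r0:8,r1:5,r2:4,r3:Mul1
c2: issue MUL r1<-Mul2 | r0:8,r1:Mul2,r2:4,r3:Mul1
c3: stall | r0:8,r1:Mul2,r2:4,r3:Mul1
c4: stall | r0:8,r1:Mul2,r2:4,r3:Mul1
c5: stall | r0:8,r1:Mul2,r2:4,r3:Mul1
c6: CDB Mul1=40; issue MUL r0<-Mul1 | r0:Mul1,r1:Mul2,r2:4,r3:40
c7: issue SUB r3<-Add1 | r0:Mul1,r1:Mul2,r2:4,r3:Add1
c8: issue SUB r1<-Add2 | r0:Mul1,r1:Add2,r2:4,r3:Add1
c9: CDB Add1=36; stall | r0:Mul1,r1:Add2,r2:4,r3:36
c10: stall | r0:Mul1,r1:Add2,r2:4,r3:36
c11: CDB Add2=32; stall | r0:Mul1,r1:32,r2:4,r3:36
c12: CDB Mul2=320; issue MUL r1<-Mul2 | r0:Mul1,r1:Mul2,r2:4,r3:36
c13: stall | r0:Mul1,r1:Mul2,r2:4,r3:36
c14: stall | r0:Mul1,r1:Mul2,r2:4,r3:36
c15: stall | r0:Mul1,r1:Mul2,r2:4,r3:36
c16: stall | r0:Mul1,r1:Mul2,r2:4,r3:36
c17: CDB Mul1=12800; issue MUL r3<-Mul1 | r0:12800,r1:Mul2,r2:4,r3:Mul1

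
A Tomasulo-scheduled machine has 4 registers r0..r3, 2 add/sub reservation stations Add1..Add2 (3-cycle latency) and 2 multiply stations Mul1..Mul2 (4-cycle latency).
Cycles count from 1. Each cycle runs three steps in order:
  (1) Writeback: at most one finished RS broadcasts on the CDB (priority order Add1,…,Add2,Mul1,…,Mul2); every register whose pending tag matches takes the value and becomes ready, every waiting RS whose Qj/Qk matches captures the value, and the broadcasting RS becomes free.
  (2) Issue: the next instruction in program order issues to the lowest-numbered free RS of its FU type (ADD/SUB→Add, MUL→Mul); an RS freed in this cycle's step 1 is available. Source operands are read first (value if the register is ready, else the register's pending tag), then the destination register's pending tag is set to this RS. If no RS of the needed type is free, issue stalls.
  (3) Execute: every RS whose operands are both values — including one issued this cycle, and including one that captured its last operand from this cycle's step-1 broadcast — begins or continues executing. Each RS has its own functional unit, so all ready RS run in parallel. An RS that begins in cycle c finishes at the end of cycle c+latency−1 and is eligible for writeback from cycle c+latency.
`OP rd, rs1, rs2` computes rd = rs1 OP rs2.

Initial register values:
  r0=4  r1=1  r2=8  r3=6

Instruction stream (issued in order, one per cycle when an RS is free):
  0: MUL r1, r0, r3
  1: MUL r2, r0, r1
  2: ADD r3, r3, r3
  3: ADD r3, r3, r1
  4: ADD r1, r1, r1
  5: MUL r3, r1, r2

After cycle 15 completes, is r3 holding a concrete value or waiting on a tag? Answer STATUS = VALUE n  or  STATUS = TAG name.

cycle 1: issue MUL r1<-Mul1 // r0:4,r1:Mul1,r2:8,r3:6
cycle 2: issue MUL r2<-Mul2 // r0:4,r1:Mul1,r2:Mul2,r3:6
cycle 3: issue ADD r3<-Add1 // r0:4,r1:Mul1,r2:Mul2,r3:Add1
cycle 4: issue ADD r3<-Add2 // r0:4,r1:Mul1,r2:Mul2,r3:Add2
cycle 5: CDB Mul1=24; stall // r0:4,r1:24,r2:Mul2,r3:Add2
cycle 6: CDB Add1=12; issue ADD r1<-Add1 // r0:4,r1:Add1,r2:Mul2,r3:Add2
cycle 7: issue MUL r3<-Mul1 // r0:4,r1:Add1,r2:Mul2,r3:Mul1
cycle 8: - // r0:4,r1:Add1,r2:Mul2,r3:Mul1
cycle 9: CDB Add1=48 // r0:4,r1:48,r2:Mul2,r3:Mul1
cycle 10: CDB Add2=36 // r0:4,r1:48,r2:Mul2,r3:Mul1
cycle 11: CDB Mul2=96 // r0:4,r1:48,r2:96,r3:Mul1
cycle 12: - // r0:4,r1:48,r2:96,r3:Mul1
cycle 13: - // r0:4,r1:48,r2:96,r3:Mul1
cycle 14: - // r0:4,r1:48,r2:96,r3:Mul1
cycle 15: CDB Mul1=4608 // r0:4,r1:48,r2:96,r3:4608

STATUS = VALUE 4608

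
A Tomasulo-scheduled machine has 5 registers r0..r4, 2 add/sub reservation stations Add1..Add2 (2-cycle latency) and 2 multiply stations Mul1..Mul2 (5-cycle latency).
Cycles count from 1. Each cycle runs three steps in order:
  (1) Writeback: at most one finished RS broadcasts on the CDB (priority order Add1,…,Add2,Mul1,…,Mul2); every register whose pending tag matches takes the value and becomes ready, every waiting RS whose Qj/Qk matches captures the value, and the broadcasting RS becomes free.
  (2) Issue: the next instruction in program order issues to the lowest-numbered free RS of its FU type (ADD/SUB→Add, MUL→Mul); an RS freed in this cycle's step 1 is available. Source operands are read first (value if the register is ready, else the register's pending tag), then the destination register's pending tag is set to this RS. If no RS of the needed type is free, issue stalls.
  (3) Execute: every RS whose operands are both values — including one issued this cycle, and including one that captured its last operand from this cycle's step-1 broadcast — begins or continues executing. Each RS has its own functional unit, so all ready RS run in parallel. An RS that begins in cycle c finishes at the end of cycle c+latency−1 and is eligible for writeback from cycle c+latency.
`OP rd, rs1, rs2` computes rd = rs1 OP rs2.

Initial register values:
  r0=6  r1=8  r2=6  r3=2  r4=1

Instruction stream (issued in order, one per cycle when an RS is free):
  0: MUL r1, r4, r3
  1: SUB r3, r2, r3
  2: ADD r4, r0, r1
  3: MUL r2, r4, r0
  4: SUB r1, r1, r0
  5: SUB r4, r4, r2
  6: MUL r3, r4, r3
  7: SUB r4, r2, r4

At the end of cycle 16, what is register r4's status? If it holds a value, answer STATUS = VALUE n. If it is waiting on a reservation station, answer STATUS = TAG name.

c1: issue MUL r1<-Mul1 | r0:6,r1:Mul1,r2:6,r3:2,r4:1
c2: issue SUB r3<-Add1 | r0:6,r1:Mul1,r2:6,r3:Add1,r4:1
c3: issue ADD r4<-Add2 | r0:6,r1:Mul1,r2:6,r3:Add1,r4:Add2
c4: CDB Add1=4; issue MUL r2<-Mul2 | r0:6,r1:Mul1,r2:Mul2,r3:4,r4:Add2
c5: issue SUB r1<-Add1 | r0:6,r1:Add1,r2:Mul2,r3:4,r4:Add2
c6: CDB Mul1=2; stall | r0:6,r1:Add1,r2:Mul2,r3:4,r4:Add2
c7: stall | r0:6,r1:Add1,r2:Mul2,r3:4,r4:Add2
c8: CDB Add1=-4; issue SUB r4<-Add1 | r0:6,r1:-4,r2:Mul2,r3:4,r4:Add1
c9: CDB Add2=8; issue MUL r3<-Mul1 | r0:6,r1:-4,r2:Mul2,r3:Mul1,r4:Add1
c10: issue SUB r4<-Add2 | r0:6,r1:-4,r2:Mul2,r3:Mul1,r4:Add2
c11: - | r0:6,r1:-4,r2:Mul2,r3:Mul1,r4:Add2
c12: - | r0:6,r1:-4,r2:Mul2,r3:Mul1,r4:Add2
c13: - | r0:6,r1:-4,r2:Mul2,r3:Mul1,r4:Add2
c14: CDB Mul2=48 | r0:6,r1:-4,r2:48,r3:Mul1,r4:Add2
c15: - | r0:6,r1:-4,r2:48,r3:Mul1,r4:Add2
c16: CDB Add1=-40 | r0:6,r1:-4,r2:48,r3:Mul1,r4:Add2

STATUS = TAG Add2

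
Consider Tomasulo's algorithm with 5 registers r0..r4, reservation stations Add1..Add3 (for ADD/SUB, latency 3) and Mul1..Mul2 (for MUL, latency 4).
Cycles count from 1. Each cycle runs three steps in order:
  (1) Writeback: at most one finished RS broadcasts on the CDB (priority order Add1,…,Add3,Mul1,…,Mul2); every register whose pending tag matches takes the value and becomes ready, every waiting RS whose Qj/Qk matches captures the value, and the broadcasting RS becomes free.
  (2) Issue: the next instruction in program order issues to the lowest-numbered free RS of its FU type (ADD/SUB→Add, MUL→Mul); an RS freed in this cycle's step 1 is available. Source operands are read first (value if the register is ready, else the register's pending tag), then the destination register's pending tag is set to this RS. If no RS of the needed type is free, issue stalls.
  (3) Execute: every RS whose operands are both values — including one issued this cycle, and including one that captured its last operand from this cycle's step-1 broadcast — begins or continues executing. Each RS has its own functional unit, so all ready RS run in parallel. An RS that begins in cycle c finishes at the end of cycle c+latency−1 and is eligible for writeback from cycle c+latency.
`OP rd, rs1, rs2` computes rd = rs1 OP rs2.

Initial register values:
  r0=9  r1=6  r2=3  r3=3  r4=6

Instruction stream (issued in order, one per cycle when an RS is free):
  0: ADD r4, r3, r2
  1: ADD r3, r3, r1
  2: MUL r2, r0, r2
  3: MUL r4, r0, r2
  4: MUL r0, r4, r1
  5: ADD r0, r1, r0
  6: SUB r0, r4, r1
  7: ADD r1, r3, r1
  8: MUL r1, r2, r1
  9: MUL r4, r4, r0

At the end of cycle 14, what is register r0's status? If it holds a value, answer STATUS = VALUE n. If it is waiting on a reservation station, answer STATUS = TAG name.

STATUS = VALUE 237

cycle 1: issue ADD r4<-Add1 // r0:9,r1:6,r2:3,r3:3,r4:Add1
cycle 2: issue ADD r3<-Add2 // r0:9,r1:6,r2:3,r3:Add2,r4:Add1
cycle 3: issue MUL r2<-Mul1 // r0:9,r1:6,r2:Mul1,r3:Add2,r4:Add1
cycle 4: CDB Add1=6; issue MUL r4<-Mul2 // r0:9,r1:6,r2:Mul1,r3:Add2,r4:Mul2
cycle 5: CDB Add2=9; stall // r0:9,r1:6,r2:Mul1,r3:9,r4:Mul2
cycle 6: stall // r0:9,r1:6,r2:Mul1,r3:9,r4:Mul2
cycle 7: CDB Mul1=27; issue MUL r0<-Mul1 // r0:Mul1,r1:6,r2:27,r3:9,r4:Mul2
cycle 8: issue ADD r0<-Add1 // r0:Add1,r1:6,r2:27,r3:9,r4:Mul2
cycle 9: issue SUB r0<-Add2 // r0:Add2,r1:6,r2:27,r3:9,r4:Mul2
cycle 10: issue ADD r1<-Add3 // r0:Add2,r1:Add3,r2:27,r3:9,r4:Mul2
cycle 11: CDB Mul2=243; issue MUL r1<-Mul2 // r0:Add2,r1:Mul2,r2:27,r3:9,r4:243
cycle 12: stall // r0:Add2,r1:Mul2,r2:27,r3:9,r4:243
cycle 13: CDB Add3=15; stall // r0:Add2,r1:Mul2,r2:27,r3:9,r4:243
cycle 14: CDB Add2=237; stall // r0:237,r1:Mul2,r2:27,r3:9,r4:243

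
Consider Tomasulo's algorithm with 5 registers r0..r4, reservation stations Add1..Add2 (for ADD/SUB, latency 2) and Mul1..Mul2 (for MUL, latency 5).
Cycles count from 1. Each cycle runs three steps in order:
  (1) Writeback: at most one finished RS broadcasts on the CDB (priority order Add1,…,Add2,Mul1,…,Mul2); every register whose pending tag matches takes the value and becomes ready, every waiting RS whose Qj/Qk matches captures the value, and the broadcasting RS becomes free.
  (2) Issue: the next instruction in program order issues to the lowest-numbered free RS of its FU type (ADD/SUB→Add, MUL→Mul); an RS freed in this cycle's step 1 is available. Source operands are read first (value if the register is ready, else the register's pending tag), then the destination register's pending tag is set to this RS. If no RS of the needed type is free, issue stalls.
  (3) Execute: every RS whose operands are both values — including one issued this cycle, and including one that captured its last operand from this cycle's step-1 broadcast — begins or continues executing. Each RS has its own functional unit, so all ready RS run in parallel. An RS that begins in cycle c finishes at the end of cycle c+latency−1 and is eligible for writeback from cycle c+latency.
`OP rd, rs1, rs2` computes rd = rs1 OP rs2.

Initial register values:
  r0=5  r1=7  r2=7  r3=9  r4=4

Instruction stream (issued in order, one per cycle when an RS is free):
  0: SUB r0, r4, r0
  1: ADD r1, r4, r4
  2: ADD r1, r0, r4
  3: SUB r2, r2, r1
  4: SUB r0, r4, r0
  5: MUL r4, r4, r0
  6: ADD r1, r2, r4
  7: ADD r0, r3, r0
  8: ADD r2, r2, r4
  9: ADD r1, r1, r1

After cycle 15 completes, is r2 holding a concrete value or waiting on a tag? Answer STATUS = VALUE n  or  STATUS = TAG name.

cycle 1: issue SUB r0<-Add1 // r0:Add1,r1:7,r2:7,r3:9,r4:4
cycle 2: issue ADD r1<-Add2 // r0:Add1,r1:Add2,r2:7,r3:9,r4:4
cycle 3: CDB Add1=-1; issue ADD r1<-Add1 // r0:-1,r1:Add1,r2:7,r3:9,r4:4
cycle 4: CDB Add2=8; issue SUB r2<-Add2 // r0:-1,r1:Add1,r2:Add2,r3:9,r4:4
cycle 5: CDB Add1=3; issue SUB r0<-Add1 // r0:Add1,r1:3,r2:Add2,r3:9,r4:4
cycle 6: issue MUL r4<-Mul1 // r0:Add1,r1:3,r2:Add2,r3:9,r4:Mul1
cycle 7: CDB Add1=5; issue ADD r1<-Add1 // r0:5,r1:Add1,r2:Add2,r3:9,r4:Mul1
cycle 8: CDB Add2=4; issue ADD r0<-Add2 // r0:Add2,r1:Add1,r2:4,r3:9,r4:Mul1
cycle 9: stall // r0:Add2,r1:Add1,r2:4,r3:9,r4:Mul1
cycle 10: CDB Add2=14; issue ADD r2<-Add2 // r0:14,r1:Add1,r2:Add2,r3:9,r4:Mul1
cycle 11: stall // r0:14,r1:Add1,r2:Add2,r3:9,r4:Mul1
cycle 12: CDB Mul1=20; stall // r0:14,r1:Add1,r2:Add2,r3:9,r4:20
cycle 13: stall // r0:14,r1:Add1,r2:Add2,r3:9,r4:20
cycle 14: CDB Add1=24; issue ADD r1<-Add1 // r0:14,r1:Add1,r2:Add2,r3:9,r4:20
cycle 15: CDB Add2=24 // r0:14,r1:Add1,r2:24,r3:9,r4:20

STATUS = VALUE 24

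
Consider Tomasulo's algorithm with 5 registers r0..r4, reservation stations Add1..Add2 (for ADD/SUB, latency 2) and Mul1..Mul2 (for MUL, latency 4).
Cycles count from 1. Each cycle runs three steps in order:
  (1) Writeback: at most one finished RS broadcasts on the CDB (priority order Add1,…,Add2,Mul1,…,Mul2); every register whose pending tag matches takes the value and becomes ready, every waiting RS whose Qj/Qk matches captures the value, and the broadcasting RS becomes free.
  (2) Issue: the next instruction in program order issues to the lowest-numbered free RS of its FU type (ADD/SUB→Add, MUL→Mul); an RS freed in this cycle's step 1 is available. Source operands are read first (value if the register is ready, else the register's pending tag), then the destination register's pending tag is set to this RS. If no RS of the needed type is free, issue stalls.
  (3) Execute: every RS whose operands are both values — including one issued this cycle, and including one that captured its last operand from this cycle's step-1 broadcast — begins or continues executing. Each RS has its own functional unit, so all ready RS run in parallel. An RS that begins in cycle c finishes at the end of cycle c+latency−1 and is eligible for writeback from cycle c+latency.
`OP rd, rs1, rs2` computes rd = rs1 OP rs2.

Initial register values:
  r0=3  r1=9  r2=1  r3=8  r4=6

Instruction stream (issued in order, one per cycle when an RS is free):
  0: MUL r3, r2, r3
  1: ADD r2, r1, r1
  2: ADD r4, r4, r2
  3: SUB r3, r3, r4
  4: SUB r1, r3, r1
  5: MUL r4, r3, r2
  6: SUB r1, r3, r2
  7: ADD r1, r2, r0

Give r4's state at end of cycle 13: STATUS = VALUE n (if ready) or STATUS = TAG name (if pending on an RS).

cycle 1: issue MUL r3<-Mul1 // r0:3,r1:9,r2:1,r3:Mul1,r4:6
cycle 2: issue ADD r2<-Add1 // r0:3,r1:9,r2:Add1,r3:Mul1,r4:6
cycle 3: issue ADD r4<-Add2 // r0:3,r1:9,r2:Add1,r3:Mul1,r4:Add2
cycle 4: CDB Add1=18; issue SUB r3<-Add1 // r0:3,r1:9,r2:18,r3:Add1,r4:Add2
cycle 5: CDB Mul1=8; stall // r0:3,r1:9,r2:18,r3:Add1,r4:Add2
cycle 6: CDB Add2=24; issue SUB r1<-Add2 // r0:3,r1:Add2,r2:18,r3:Add1,r4:24
cycle 7: issue MUL r4<-Mul1 // r0:3,r1:Add2,r2:18,r3:Add1,r4:Mul1
cycle 8: CDB Add1=-16; issue SUB r1<-Add1 // r0:3,r1:Add1,r2:18,r3:-16,r4:Mul1
cycle 9: stall // r0:3,r1:Add1,r2:18,r3:-16,r4:Mul1
cycle 10: CDB Add1=-34; issue ADD r1<-Add1 // r0:3,r1:Add1,r2:18,r3:-16,r4:Mul1
cycle 11: CDB Add2=-25 // r0:3,r1:Add1,r2:18,r3:-16,r4:Mul1
cycle 12: CDB Add1=21 // r0:3,r1:21,r2:18,r3:-16,r4:Mul1
cycle 13: CDB Mul1=-288 // r0:3,r1:21,r2:18,r3:-16,r4:-288

STATUS = VALUE -288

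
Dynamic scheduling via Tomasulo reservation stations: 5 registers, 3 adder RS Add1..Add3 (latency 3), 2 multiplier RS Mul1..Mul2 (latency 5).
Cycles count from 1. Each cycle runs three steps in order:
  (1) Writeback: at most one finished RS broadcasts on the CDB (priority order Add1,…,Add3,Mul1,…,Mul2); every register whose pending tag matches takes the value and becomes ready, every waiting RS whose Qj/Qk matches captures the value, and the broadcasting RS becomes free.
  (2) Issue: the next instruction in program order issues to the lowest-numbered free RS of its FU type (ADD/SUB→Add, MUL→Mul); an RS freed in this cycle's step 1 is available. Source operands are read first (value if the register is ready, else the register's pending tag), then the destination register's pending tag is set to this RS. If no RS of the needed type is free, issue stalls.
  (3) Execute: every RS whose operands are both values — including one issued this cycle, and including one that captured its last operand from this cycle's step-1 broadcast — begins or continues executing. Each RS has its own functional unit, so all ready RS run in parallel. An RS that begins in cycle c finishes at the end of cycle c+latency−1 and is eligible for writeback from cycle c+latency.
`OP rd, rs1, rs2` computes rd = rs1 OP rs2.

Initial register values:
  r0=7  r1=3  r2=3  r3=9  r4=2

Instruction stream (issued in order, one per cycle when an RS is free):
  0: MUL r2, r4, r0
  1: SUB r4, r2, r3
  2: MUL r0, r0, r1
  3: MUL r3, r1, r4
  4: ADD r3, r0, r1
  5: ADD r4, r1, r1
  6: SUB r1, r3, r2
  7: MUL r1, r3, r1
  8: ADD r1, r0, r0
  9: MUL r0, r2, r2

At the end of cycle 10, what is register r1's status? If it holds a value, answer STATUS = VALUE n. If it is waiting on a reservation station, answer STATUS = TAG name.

c1: issue MUL r2<-Mul1 | r0:7,r1:3,r2:Mul1,r3:9,r4:2
c2: issue SUB r4<-Add1 | r0:7,r1:3,r2:Mul1,r3:9,r4:Add1
c3: issue MUL r0<-Mul2 | r0:Mul2,r1:3,r2:Mul1,r3:9,r4:Add1
c4: stall | r0:Mul2,r1:3,r2:Mul1,r3:9,r4:Add1
c5: stall | r0:Mul2,r1:3,r2:Mul1,r3:9,r4:Add1
c6: CDB Mul1=14; issue MUL r3<-Mul1 | r0:Mul2,r1:3,r2:14,r3:Mul1,r4:Add1
c7: issue ADD r3<-Add2 | r0:Mul2,r1:3,r2:14,r3:Add2,r4:Add1
c8: CDB Mul2=21; issue ADD r4<-Add3 | r0:21,r1:3,r2:14,r3:Add2,r4:Add3
c9: CDB Add1=5; issue SUB r1<-Add1 | r0:21,r1:Add1,r2:14,r3:Add2,r4:Add3
c10: issue MUL r1<-Mul2 | r0:21,r1:Mul2,r2:14,r3:Add2,r4:Add3

STATUS = TAG Mul2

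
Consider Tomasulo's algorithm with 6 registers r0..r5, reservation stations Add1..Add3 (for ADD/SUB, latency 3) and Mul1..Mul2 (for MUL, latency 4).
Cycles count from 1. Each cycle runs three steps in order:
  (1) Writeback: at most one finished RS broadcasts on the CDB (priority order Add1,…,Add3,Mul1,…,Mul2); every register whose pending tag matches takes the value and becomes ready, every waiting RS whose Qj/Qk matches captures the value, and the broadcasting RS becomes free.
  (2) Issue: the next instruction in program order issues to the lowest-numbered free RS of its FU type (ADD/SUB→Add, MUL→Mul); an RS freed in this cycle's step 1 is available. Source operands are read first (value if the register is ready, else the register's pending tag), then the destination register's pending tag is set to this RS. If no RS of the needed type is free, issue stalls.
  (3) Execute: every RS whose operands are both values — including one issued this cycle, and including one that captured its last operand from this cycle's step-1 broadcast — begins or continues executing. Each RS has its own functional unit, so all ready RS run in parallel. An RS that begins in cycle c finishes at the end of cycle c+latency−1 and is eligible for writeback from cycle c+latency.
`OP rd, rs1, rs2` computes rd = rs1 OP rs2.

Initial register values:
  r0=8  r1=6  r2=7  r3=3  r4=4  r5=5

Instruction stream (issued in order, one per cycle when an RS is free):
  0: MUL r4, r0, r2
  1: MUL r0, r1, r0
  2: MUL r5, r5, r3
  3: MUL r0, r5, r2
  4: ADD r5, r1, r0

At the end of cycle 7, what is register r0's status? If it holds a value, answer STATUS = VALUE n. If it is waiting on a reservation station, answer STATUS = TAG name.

STATUS = TAG Mul2

  c1: issue MUL r4<-Mul1  regs: r0:8,r1:6,r2:7,r3:3,r4:Mul1,r5:5
  c2: issue MUL r0<-Mul2  regs: r0:Mul2,r1:6,r2:7,r3:3,r4:Mul1,r5:5
  c3: stall  regs: r0:Mul2,r1:6,r2:7,r3:3,r4:Mul1,r5:5
  c4: stall  regs: r0:Mul2,r1:6,r2:7,r3:3,r4:Mul1,r5:5
  c5: CDB Mul1=56; issue MUL r5<-Mul1  regs: r0:Mul2,r1:6,r2:7,r3:3,r4:56,r5:Mul1
  c6: CDB Mul2=48; issue MUL r0<-Mul2  regs: r0:Mul2,r1:6,r2:7,r3:3,r4:56,r5:Mul1
  c7: issue ADD r5<-Add1  regs: r0:Mul2,r1:6,r2:7,r3:3,r4:56,r5:Add1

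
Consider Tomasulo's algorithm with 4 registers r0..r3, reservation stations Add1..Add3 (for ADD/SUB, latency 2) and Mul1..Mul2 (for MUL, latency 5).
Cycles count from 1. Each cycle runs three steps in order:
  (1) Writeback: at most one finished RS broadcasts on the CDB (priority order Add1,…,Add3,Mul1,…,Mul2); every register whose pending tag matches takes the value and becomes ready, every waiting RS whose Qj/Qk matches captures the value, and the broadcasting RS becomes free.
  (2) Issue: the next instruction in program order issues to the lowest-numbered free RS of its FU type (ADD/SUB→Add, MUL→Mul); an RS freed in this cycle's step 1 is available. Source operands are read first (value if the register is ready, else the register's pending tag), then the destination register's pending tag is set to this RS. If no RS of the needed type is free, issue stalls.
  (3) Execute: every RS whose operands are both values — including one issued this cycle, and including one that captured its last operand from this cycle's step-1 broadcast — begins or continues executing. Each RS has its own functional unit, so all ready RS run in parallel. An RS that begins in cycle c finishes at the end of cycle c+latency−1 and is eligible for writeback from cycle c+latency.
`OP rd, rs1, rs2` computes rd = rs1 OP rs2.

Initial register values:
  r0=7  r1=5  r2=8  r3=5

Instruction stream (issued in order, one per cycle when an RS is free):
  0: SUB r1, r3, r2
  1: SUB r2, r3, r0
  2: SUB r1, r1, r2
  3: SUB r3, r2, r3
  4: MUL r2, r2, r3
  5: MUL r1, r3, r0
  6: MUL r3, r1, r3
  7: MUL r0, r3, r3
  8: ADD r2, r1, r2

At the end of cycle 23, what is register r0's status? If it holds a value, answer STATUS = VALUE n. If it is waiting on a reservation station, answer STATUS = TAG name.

c1: issue SUB r1<-Add1 | r0:7,r1:Add1,r2:8,r3:5
c2: issue SUB r2<-Add2 | r0:7,r1:Add1,r2:Add2,r3:5
c3: CDB Add1=-3; issue SUB r1<-Add1 | r0:7,r1:Add1,r2:Add2,r3:5
c4: CDB Add2=-2; issue SUB r3<-Add2 | r0:7,r1:Add1,r2:-2,r3:Add2
c5: issue MUL r2<-Mul1 | r0:7,r1:Add1,r2:Mul1,r3:Add2
c6: CDB Add1=-1; issue MUL r1<-Mul2 | r0:7,r1:Mul2,r2:Mul1,r3:Add2
c7: CDB Add2=-7; stall | r0:7,r1:Mul2,r2:Mul1,r3:-7
c8: stall | r0:7,r1:Mul2,r2:Mul1,r3:-7
c9: stall | r0:7,r1:Mul2,r2:Mul1,r3:-7
c10: stall | r0:7,r1:Mul2,r2:Mul1,r3:-7
c11: stall | r0:7,r1:Mul2,r2:Mul1,r3:-7
c12: CDB Mul1=14; issue MUL r3<-Mul1 | r0:7,r1:Mul2,r2:14,r3:Mul1
c13: CDB Mul2=-49; issue MUL r0<-Mul2 | r0:Mul2,r1:-49,r2:14,r3:Mul1
c14: issue ADD r2<-Add1 | r0:Mul2,r1:-49,r2:Add1,r3:Mul1
c15: - | r0:Mul2,r1:-49,r2:Add1,r3:Mul1
c16: CDB Add1=-35 | r0:Mul2,r1:-49,r2:-35,r3:Mul1
c17: - | r0:Mul2,r1:-49,r2:-35,r3:Mul1
c18: CDB Mul1=343 | r0:Mul2,r1:-49,r2:-35,r3:343
c19: - | r0:Mul2,r1:-49,r2:-35,r3:343
c20: - | r0:Mul2,r1:-49,r2:-35,r3:343
c21: - | r0:Mul2,r1:-49,r2:-35,r3:343
c22: - | r0:Mul2,r1:-49,r2:-35,r3:343
c23: CDB Mul2=117649 | r0:117649,r1:-49,r2:-35,r3:343

STATUS = VALUE 117649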